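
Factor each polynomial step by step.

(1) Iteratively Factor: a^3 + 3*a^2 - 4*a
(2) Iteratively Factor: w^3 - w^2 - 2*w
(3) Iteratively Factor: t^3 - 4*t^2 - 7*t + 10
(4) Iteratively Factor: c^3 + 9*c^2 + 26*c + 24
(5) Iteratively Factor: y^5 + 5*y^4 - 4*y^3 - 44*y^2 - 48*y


(1) = (a)*(a^2 + 3*a - 4) = a*(a + 4)*(a - 1)
(2) = (w)*(w^2 - w - 2) = w*(w - 2)*(w + 1)
(3) = (t - 1)*(t^2 - 3*t - 10) = (t - 5)*(t - 1)*(t + 2)
(4) = (c + 3)*(c^2 + 6*c + 8) = (c + 3)*(c + 4)*(c + 2)
(5) = (y + 2)*(y^4 + 3*y^3 - 10*y^2 - 24*y) = y*(y + 2)*(y^3 + 3*y^2 - 10*y - 24) = y*(y + 2)*(y + 4)*(y^2 - y - 6) = y*(y - 3)*(y + 2)*(y + 4)*(y + 2)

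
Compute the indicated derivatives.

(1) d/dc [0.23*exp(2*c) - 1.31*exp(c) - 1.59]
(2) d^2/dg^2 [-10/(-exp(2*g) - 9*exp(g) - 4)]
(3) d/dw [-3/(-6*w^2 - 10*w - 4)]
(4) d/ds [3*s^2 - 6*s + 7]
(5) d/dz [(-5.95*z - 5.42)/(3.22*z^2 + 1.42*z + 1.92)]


(1) = (0.46*exp(c) - 1.31)*exp(c)
(2) = 10*(2*(2*exp(g) + 9)^2*exp(g) - (4*exp(g) + 9)*(exp(2*g) + 9*exp(g) + 4))*exp(g)/(exp(2*g) + 9*exp(g) + 4)^3
(3) = 3*(-6*w - 5)/(2*(3*w^2 + 5*w + 2)^2)
(4) = 6*s - 6
(5) = (19.159*z^2 + 34.9048*z - 3.7276)/(10.3684*z^4 + 9.1448*z^3 + 14.3812*z^2 + 5.4528*z + 3.6864)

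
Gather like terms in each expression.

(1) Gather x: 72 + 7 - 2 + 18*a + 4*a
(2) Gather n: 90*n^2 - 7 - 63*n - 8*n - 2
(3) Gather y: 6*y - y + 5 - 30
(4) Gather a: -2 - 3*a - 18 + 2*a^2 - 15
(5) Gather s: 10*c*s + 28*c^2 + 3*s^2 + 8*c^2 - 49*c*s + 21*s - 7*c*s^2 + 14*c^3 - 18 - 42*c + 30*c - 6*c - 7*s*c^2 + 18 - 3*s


(1) = 22*a + 77
(2) = 90*n^2 - 71*n - 9
(3) = 5*y - 25
(4) = 2*a^2 - 3*a - 35
(5) = 14*c^3 + 36*c^2 - 18*c + s^2*(3 - 7*c) + s*(-7*c^2 - 39*c + 18)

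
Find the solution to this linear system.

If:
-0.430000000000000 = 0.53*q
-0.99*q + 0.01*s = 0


Then:
q = -0.81
s = -80.32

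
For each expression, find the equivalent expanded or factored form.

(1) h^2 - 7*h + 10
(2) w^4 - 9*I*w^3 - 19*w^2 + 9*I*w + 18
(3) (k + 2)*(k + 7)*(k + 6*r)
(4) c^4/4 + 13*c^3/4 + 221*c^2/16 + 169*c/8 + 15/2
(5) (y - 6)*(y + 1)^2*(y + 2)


(1) = (h - 5)*(h - 2)
(2) = (w - 6*I)*(w - 3*I)*(-I*w + I)*(I*w + I)
(3) = k^3 + 6*k^2*r + 9*k^2 + 54*k*r + 14*k + 84*r
(4) = (c/4 + 1)*(c + 1/2)*(c + 5/2)*(c + 6)
(5) = y^4 - 2*y^3 - 19*y^2 - 28*y - 12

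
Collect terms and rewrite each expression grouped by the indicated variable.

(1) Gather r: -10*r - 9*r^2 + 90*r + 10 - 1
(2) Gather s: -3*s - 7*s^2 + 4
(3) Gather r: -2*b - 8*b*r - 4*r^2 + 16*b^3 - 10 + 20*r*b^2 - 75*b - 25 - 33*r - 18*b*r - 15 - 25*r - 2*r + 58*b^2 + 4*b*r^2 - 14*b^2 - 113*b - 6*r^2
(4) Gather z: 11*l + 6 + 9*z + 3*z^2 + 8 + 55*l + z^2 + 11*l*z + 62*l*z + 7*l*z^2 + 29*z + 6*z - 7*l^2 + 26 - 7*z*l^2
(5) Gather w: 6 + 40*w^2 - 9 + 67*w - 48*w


(1) = -9*r^2 + 80*r + 9
(2) = -7*s^2 - 3*s + 4
(3) = 16*b^3 + 44*b^2 - 190*b + r^2*(4*b - 10) + r*(20*b^2 - 26*b - 60) - 50
(4) = -7*l^2 + 66*l + z^2*(7*l + 4) + z*(-7*l^2 + 73*l + 44) + 40
(5) = 40*w^2 + 19*w - 3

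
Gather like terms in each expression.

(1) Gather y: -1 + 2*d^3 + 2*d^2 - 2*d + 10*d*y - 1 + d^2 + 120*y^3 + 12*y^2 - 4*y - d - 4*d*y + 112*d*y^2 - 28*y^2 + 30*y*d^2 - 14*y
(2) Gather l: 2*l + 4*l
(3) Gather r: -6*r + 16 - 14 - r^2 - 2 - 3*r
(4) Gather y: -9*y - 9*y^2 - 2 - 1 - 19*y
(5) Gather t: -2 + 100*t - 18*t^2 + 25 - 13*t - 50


(1) = 2*d^3 + 3*d^2 - 3*d + 120*y^3 + y^2*(112*d - 16) + y*(30*d^2 + 6*d - 18) - 2
(2) = 6*l
(3) = -r^2 - 9*r
(4) = -9*y^2 - 28*y - 3
(5) = -18*t^2 + 87*t - 27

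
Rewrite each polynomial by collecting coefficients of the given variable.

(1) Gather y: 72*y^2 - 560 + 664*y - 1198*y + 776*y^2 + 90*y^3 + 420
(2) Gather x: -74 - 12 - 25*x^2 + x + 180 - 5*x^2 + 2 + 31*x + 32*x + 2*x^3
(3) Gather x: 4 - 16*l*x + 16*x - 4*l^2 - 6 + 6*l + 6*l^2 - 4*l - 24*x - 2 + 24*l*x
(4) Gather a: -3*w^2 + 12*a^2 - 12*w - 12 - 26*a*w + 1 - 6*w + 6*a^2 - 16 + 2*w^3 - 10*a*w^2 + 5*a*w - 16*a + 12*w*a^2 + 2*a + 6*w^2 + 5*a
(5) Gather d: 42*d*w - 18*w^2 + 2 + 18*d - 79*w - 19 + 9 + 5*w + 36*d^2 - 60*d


(1) = 90*y^3 + 848*y^2 - 534*y - 140
(2) = 2*x^3 - 30*x^2 + 64*x + 96
(3) = 2*l^2 + 2*l + x*(8*l - 8) - 4
(4) = a^2*(12*w + 18) + a*(-10*w^2 - 21*w - 9) + 2*w^3 + 3*w^2 - 18*w - 27
(5) = 36*d^2 + d*(42*w - 42) - 18*w^2 - 74*w - 8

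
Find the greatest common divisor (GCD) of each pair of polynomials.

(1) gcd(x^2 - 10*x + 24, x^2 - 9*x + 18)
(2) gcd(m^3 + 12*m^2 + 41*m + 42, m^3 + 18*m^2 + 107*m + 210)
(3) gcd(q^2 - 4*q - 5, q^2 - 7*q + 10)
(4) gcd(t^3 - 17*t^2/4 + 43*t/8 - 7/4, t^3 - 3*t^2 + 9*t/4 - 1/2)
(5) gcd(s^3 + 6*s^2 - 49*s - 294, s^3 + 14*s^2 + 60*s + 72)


(1) = gcd((x - 6)*(x - 4), (x - 6)*(x - 3)) = x - 6
(2) = m + 7
(3) = gcd((q - 5)*(q + 1), (q - 5)*(q - 2)) = q - 5
(4) = t^2 - 5*t/2 + 1
(5) = s + 6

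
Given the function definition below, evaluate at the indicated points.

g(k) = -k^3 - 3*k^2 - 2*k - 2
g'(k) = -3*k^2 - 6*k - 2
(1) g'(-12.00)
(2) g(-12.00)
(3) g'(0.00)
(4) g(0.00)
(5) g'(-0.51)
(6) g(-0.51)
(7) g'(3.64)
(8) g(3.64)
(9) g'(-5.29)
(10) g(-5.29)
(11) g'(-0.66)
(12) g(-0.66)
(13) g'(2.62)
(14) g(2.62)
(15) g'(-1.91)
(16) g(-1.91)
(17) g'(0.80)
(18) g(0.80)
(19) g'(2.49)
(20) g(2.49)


(1) = -362.00
(2) = 1318.00
(3) = -2.00
(4) = -2.00
(5) = 0.28
(6) = -1.63
(7) = -63.59
(8) = -97.26
(9) = -54.21
(10) = 72.66
(11) = 0.65
(12) = -1.70
(13) = -38.31
(14) = -45.82
(15) = -1.48
(16) = -2.16
(17) = -8.72
(18) = -6.03
(19) = -35.54
(20) = -41.02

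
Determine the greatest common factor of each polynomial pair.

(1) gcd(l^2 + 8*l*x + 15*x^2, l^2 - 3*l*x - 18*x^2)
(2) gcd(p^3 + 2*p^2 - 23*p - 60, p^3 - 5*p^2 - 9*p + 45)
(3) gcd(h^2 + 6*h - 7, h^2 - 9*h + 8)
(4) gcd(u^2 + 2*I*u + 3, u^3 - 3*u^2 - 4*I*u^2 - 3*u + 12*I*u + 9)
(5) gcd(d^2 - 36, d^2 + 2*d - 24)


(1) = l + 3*x
(2) = gcd((p - 5)*(p + 3)*(p + 4), (p - 5)*(p - 3)*(p + 3)) = p^2 - 2*p - 15
(3) = h - 1
(4) = gcd((u - I)*(u + 3*I), (u - 3)*(u - 3*I)*(u - I)) = u - I
(5) = gcd((d - 6)*(d + 6), (d - 4)*(d + 6)) = d + 6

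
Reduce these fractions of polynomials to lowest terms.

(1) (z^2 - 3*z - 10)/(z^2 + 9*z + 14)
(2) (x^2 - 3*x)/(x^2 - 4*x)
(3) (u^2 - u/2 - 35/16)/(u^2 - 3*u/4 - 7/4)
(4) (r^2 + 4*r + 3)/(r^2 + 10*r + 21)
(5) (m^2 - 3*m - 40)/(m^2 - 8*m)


(1) = (z - 5)/(z + 7)
(2) = (x - 3)/(x - 4)
(3) = (4*u + 5)/(4*u + 4)
(4) = (r + 1)/(r + 7)
(5) = (m + 5)/m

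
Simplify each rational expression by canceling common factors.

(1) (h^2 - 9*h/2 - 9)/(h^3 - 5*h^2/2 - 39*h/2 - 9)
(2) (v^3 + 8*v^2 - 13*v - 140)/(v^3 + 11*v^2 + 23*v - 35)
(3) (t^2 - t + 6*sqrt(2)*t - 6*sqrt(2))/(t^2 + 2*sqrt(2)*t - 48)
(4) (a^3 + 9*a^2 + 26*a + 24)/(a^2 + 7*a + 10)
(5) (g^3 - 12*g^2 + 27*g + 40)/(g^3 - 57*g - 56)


(1) = (2*h + 3)/(2*h^2 + 7*h + 3)
(2) = (v - 4)/(v - 1)
(3) = (t - 1)/(t - 4*sqrt(2))
(4) = (a^2 + 7*a + 12)/(a + 5)
(5) = (g - 5)/(g + 7)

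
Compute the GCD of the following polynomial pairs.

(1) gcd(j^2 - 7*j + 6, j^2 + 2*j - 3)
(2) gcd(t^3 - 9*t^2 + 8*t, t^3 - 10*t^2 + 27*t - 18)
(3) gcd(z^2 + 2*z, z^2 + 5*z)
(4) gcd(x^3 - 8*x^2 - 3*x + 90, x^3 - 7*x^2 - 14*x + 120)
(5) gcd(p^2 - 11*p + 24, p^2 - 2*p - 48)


(1) = j - 1
(2) = t - 1
(3) = z
(4) = x^2 - 11*x + 30
(5) = p - 8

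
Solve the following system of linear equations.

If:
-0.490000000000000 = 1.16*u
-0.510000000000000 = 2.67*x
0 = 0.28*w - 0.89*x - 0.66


Then:
u = -0.42
w = 1.75
x = -0.19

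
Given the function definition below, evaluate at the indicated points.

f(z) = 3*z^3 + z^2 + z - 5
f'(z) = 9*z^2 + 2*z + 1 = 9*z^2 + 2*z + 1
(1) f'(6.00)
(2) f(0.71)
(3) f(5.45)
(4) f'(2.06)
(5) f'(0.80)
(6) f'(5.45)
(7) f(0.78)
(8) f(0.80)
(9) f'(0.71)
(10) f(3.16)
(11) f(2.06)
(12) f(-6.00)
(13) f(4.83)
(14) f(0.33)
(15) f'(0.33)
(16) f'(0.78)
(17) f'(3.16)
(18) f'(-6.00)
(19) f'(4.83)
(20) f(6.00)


(1) = 337.00
(2) = -2.71
(3) = 515.79
(4) = 43.31
(5) = 8.36
(6) = 279.22
(7) = -2.19
(8) = -2.02
(9) = 6.96
(10) = 102.81
(11) = 27.53
(12) = -623.00
(13) = 361.19
(14) = -4.45
(15) = 2.64
(16) = 8.04
(17) = 97.19
(18) = 313.00
(19) = 220.62
(20) = 685.00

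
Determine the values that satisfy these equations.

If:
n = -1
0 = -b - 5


Then:
b = -5
n = -1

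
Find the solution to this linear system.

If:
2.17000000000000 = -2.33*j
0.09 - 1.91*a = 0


Then:
a = 0.05
j = -0.93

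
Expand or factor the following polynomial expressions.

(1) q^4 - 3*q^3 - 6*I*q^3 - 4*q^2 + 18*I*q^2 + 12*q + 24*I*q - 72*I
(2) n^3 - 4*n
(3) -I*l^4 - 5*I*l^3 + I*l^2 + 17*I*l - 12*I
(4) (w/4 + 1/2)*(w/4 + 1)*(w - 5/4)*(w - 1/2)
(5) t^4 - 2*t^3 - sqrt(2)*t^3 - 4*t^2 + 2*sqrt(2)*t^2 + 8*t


(1) = (q - 3)*(q - 2)*(q + 2)*(q - 6*I)
(2) = n*(n - 2)*(n + 2)
(3) = (l - 1)*(l + 3)*(l + 4)*(-I*l + I)
(4) = w^4/16 + 17*w^3/64 - 15*w^2/128 - 41*w/64 + 5/16
(5) = t*(t - 2)*(t - 2*sqrt(2))*(t + sqrt(2))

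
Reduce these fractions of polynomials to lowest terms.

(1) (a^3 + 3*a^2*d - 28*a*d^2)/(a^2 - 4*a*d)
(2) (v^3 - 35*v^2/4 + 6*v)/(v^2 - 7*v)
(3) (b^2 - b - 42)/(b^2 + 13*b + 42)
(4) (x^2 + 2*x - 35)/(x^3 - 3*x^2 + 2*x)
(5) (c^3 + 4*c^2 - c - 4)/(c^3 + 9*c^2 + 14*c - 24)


(1) = a + 7*d
(2) = (4*v^2 - 35*v + 24)/(4*v - 28)
(3) = (b - 7)/(b + 7)
(4) = (x^2 + 2*x - 35)/(x^3 - 3*x^2 + 2*x)
(5) = (c + 1)/(c + 6)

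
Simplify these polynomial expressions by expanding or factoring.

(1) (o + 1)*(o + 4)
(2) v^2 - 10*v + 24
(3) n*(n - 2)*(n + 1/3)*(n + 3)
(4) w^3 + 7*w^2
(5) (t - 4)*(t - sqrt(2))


(1) = o^2 + 5*o + 4
(2) = (v - 6)*(v - 4)
(3) = n^4 + 4*n^3/3 - 17*n^2/3 - 2*n
(4) = w^2*(w + 7)
(5) = t^2 - 4*t - sqrt(2)*t + 4*sqrt(2)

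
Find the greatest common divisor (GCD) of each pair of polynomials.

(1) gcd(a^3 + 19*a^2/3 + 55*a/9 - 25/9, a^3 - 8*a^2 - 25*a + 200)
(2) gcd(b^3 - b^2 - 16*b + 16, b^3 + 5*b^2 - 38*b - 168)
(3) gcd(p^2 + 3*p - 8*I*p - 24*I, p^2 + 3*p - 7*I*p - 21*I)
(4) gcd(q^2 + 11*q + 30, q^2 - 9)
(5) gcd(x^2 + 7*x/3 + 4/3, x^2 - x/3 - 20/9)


(1) = a + 5
(2) = gcd((b - 4)*(b - 1)*(b + 4), (b - 6)*(b + 4)*(b + 7)) = b + 4
(3) = p + 3
(4) = gcd((q + 5)*(q + 6), (q - 3)*(q + 3)) = 1
(5) = x + 4/3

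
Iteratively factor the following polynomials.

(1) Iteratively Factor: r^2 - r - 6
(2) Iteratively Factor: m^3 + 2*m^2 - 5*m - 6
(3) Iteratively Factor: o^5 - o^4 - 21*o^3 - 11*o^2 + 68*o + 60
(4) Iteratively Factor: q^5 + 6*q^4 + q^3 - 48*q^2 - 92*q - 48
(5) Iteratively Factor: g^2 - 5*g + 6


(1) = (r + 2)*(r - 3)
(2) = (m + 1)*(m^2 + m - 6) = (m - 2)*(m + 1)*(m + 3)
(3) = (o - 2)*(o^4 + o^3 - 19*o^2 - 49*o - 30) = (o - 5)*(o - 2)*(o^3 + 6*o^2 + 11*o + 6) = (o - 5)*(o - 2)*(o + 3)*(o^2 + 3*o + 2) = (o - 5)*(o - 2)*(o + 2)*(o + 3)*(o + 1)
(4) = (q + 2)*(q^4 + 4*q^3 - 7*q^2 - 34*q - 24) = (q + 1)*(q + 2)*(q^3 + 3*q^2 - 10*q - 24) = (q - 3)*(q + 1)*(q + 2)*(q^2 + 6*q + 8) = (q - 3)*(q + 1)*(q + 2)^2*(q + 4)
(5) = (g - 3)*(g - 2)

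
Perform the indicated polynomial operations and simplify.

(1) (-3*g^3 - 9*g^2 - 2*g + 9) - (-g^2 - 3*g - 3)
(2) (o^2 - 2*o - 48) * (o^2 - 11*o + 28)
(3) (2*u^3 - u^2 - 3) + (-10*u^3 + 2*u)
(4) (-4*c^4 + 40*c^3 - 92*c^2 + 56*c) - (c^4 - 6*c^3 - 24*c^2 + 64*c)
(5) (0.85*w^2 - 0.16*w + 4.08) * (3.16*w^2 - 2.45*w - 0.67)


(1) = -3*g^3 - 8*g^2 + g + 12
(2) = o^4 - 13*o^3 + 2*o^2 + 472*o - 1344
(3) = -8*u^3 - u^2 + 2*u - 3
(4) = -5*c^4 + 46*c^3 - 68*c^2 - 8*c
(5) = 2.686*w^4 - 2.5881*w^3 + 12.7153*w^2 - 9.8888*w - 2.7336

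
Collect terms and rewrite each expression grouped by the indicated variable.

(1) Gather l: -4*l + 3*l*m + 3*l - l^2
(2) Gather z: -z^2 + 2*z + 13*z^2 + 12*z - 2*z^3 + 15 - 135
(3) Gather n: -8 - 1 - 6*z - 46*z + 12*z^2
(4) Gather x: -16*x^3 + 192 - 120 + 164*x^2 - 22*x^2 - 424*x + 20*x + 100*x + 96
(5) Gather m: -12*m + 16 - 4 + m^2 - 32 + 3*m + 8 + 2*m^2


(1) = -l^2 + l*(3*m - 1)
(2) = -2*z^3 + 12*z^2 + 14*z - 120
(3) = 12*z^2 - 52*z - 9
(4) = -16*x^3 + 142*x^2 - 304*x + 168
(5) = 3*m^2 - 9*m - 12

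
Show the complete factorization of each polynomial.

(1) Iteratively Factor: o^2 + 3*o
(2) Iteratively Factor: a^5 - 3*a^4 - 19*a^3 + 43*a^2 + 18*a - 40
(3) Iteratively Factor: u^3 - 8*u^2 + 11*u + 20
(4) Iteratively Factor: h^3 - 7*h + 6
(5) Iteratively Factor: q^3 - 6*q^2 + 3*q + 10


(1) = (o + 3)*(o)
(2) = (a - 2)*(a^4 - a^3 - 21*a^2 + a + 20) = (a - 2)*(a + 4)*(a^3 - 5*a^2 - a + 5) = (a - 2)*(a + 1)*(a + 4)*(a^2 - 6*a + 5) = (a - 5)*(a - 2)*(a + 1)*(a + 4)*(a - 1)
(3) = (u + 1)*(u^2 - 9*u + 20) = (u - 4)*(u + 1)*(u - 5)
(4) = (h - 1)*(h^2 + h - 6) = (h - 2)*(h - 1)*(h + 3)
(5) = (q - 5)*(q^2 - q - 2) = (q - 5)*(q - 2)*(q + 1)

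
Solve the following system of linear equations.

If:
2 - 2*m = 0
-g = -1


Then:
g = 1
m = 1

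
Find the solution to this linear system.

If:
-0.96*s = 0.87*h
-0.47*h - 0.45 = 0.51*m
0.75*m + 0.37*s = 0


Then:
h = -0.64
m = -0.29
s = 0.58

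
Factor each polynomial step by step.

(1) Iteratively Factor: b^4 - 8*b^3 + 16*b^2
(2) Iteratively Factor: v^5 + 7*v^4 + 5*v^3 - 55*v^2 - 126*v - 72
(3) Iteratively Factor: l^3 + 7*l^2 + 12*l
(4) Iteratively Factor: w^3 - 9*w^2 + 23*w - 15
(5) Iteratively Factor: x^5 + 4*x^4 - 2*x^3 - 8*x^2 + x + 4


(1) = (b)*(b^3 - 8*b^2 + 16*b) = b*(b - 4)*(b^2 - 4*b) = b^2*(b - 4)*(b - 4)
(2) = (v + 4)*(v^4 + 3*v^3 - 7*v^2 - 27*v - 18) = (v + 3)*(v + 4)*(v^3 - 7*v - 6) = (v - 3)*(v + 3)*(v + 4)*(v^2 + 3*v + 2) = (v - 3)*(v + 1)*(v + 3)*(v + 4)*(v + 2)
(3) = (l)*(l^2 + 7*l + 12) = l*(l + 3)*(l + 4)
(4) = (w - 5)*(w^2 - 4*w + 3) = (w - 5)*(w - 3)*(w - 1)
(5) = (x - 1)*(x^4 + 5*x^3 + 3*x^2 - 5*x - 4) = (x - 1)*(x + 1)*(x^3 + 4*x^2 - x - 4) = (x - 1)^2*(x + 1)*(x^2 + 5*x + 4) = (x - 1)^2*(x + 1)*(x + 4)*(x + 1)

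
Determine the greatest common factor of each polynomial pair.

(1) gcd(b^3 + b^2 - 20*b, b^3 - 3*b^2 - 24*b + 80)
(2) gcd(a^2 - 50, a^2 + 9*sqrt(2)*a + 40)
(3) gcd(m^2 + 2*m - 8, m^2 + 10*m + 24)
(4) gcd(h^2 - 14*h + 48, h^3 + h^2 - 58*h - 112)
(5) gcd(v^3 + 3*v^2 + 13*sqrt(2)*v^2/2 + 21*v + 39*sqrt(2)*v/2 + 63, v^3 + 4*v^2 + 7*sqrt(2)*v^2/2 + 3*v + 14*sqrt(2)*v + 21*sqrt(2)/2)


(1) = gcd(b*(b - 4)*(b + 5), (b - 4)^2*(b + 5)) = b^2 + b - 20
(2) = gcd((a - 5*sqrt(2))*(a + 5*sqrt(2)), (a + 4*sqrt(2))*(a + 5*sqrt(2))) = a + 5*sqrt(2)
(3) = m + 4
(4) = h - 8
(5) = gcd((v + 3)*(v + 3*sqrt(2))*(v + 7*sqrt(2)/2), (v + 1)*(v + 3)*(v + 7*sqrt(2)/2)) = v^2 + v*(3 + 7*sqrt(2)/2) + 21*sqrt(2)/2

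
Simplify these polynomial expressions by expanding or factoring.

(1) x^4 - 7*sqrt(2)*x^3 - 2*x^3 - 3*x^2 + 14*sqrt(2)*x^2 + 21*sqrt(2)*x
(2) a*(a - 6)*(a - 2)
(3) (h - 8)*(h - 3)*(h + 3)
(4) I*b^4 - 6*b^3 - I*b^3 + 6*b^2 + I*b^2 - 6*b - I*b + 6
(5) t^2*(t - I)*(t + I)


(1) = x*(x - 3)*(x + 1)*(x - 7*sqrt(2))
(2) = a^3 - 8*a^2 + 12*a
(3) = h^3 - 8*h^2 - 9*h + 72
(4) = (b - I)*(b + I)*(b + 6*I)*(I*b - I)
(5) = t^4 + t^2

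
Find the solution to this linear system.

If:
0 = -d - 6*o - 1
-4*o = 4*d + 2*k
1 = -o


Then:
d = 5
k = -8
o = -1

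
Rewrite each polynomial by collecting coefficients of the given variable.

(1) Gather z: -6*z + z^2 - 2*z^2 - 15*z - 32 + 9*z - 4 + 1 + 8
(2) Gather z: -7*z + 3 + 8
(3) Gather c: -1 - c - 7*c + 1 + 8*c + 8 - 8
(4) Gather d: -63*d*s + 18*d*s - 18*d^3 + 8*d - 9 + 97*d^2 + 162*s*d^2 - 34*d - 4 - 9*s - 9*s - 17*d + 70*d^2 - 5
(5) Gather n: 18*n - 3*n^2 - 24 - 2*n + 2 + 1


(1) = -z^2 - 12*z - 27
(2) = 11 - 7*z
(3) = 0
(4) = -18*d^3 + d^2*(162*s + 167) + d*(-45*s - 43) - 18*s - 18
(5) = -3*n^2 + 16*n - 21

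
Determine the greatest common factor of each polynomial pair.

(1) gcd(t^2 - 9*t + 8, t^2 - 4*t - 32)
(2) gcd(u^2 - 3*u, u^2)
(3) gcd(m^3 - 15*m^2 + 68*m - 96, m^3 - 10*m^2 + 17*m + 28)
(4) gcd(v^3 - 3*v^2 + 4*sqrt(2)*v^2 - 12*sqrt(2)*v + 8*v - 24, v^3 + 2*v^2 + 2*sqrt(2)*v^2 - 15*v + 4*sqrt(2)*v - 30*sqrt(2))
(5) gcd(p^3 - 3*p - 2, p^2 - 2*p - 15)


(1) = t - 8
(2) = gcd(u*(u - 3), u^2) = u
(3) = m - 4
(4) = v^2 + v*(-3 + 2*sqrt(2)) - 6*sqrt(2)
(5) = gcd((p - 2)*(p + 1)^2, (p - 5)*(p + 3)) = 1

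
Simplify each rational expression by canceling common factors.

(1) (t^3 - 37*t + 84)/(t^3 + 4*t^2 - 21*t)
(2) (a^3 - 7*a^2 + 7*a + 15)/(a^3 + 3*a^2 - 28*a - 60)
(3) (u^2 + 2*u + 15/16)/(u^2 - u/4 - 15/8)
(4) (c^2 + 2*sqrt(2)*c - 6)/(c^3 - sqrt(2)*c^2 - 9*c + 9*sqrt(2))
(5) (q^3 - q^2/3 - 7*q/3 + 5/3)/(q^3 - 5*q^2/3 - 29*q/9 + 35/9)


(1) = (t - 4)/t
(2) = (a^2 - 2*a - 3)/(a^2 + 8*a + 12)
(3) = (4*u + 3)/(4*u - 6)
(4) = (c + 3*sqrt(2))/(c^2 - 9)
(5) = (3*q - 3)/(3*q - 7)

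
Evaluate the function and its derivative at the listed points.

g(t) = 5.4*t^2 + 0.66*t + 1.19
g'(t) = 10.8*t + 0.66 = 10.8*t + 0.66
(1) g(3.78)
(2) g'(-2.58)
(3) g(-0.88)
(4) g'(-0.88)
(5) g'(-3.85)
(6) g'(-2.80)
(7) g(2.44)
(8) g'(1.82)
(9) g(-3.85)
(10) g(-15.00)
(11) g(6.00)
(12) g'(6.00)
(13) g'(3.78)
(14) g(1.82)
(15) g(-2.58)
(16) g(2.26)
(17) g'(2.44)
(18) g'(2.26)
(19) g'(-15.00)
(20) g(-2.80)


(1) = 80.84
(2) = -27.20
(3) = 4.79
(4) = -8.84
(5) = -40.92
(6) = -29.58
(7) = 34.95
(8) = 20.32
(9) = 78.69
(10) = 1206.29
(11) = 199.55
(12) = 65.46
(13) = 41.48
(14) = 20.28
(15) = 35.43
(16) = 30.26
(17) = 27.01
(18) = 25.07
(19) = -161.34
(20) = 41.68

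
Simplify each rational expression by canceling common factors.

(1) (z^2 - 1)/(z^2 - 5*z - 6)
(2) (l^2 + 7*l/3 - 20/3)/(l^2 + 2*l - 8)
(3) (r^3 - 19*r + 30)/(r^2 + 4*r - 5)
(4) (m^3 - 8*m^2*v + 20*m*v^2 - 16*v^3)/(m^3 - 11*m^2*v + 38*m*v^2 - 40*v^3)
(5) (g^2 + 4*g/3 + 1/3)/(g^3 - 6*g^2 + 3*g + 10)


(1) = (z - 1)/(z - 6)
(2) = (3*l - 5)/(3*l - 6)
(3) = (r^2 - 5*r + 6)/(r - 1)
(4) = (-m + 2*v)/(-m + 5*v)
(5) = (3*g + 1)/(3*g^2 - 21*g + 30)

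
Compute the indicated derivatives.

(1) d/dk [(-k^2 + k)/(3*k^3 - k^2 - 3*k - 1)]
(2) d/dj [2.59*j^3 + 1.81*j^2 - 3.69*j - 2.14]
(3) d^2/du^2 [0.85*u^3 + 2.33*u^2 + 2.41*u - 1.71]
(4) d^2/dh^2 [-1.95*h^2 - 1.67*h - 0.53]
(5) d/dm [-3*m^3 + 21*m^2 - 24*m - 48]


(1) = (3*k^4 - 6*k^3 + 4*k^2 + 2*k - 1)/(9*k^6 - 6*k^5 - 17*k^4 + 11*k^2 + 6*k + 1)
(2) = 7.77*j^2 + 3.62*j - 3.69
(3) = 5.1*u + 4.66
(4) = -3.90000000000000
(5) = -9*m^2 + 42*m - 24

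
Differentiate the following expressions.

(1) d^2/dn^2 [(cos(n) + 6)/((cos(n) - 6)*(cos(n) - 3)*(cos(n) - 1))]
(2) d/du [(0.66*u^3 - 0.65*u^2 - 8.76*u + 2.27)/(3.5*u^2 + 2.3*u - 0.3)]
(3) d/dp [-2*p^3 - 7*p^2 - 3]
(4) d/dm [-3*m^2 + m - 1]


(1) = 2*(-1626*(1 - cos(n)^2)^2 + 6*sin(n)^6 - 2*cos(n)^7 - 6*cos(n)^6 + 337*cos(n)^5 + 2077*cos(n)^3 - 1110*cos(n)^2 - 6696*cos(n) + 5400)/((cos(n) - 6)^3*(cos(n) - 3)^3*(cos(n) - 1)^3)
(2) = (2.31*u^4 + 3.036*u^3 + 28.571*u^2 - 15.5*u - 2.593)/(12.25*u^4 + 16.1*u^3 + 3.19*u^2 - 1.38*u + 0.09)
(3) = 2*p*(-3*p - 7)
(4) = 1 - 6*m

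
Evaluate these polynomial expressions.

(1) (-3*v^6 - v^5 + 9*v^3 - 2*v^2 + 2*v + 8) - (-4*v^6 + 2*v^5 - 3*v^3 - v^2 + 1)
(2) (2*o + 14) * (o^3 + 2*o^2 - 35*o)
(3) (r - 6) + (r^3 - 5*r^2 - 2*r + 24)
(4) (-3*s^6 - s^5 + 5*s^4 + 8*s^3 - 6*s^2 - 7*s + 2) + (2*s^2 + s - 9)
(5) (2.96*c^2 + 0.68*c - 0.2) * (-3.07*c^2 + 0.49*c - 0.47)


(1) = v^6 - 3*v^5 + 12*v^3 - v^2 + 2*v + 7
(2) = 2*o^4 + 18*o^3 - 42*o^2 - 490*o
(3) = r^3 - 5*r^2 - r + 18
(4) = -3*s^6 - s^5 + 5*s^4 + 8*s^3 - 4*s^2 - 6*s - 7
(5) = -9.0872*c^4 - 0.6372*c^3 - 0.444*c^2 - 0.4176*c + 0.094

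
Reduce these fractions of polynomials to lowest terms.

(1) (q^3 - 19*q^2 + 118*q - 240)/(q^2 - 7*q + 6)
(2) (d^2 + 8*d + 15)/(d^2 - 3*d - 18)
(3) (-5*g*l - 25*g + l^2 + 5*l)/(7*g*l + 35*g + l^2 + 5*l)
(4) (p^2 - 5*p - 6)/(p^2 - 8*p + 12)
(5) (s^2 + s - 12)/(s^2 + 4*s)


(1) = (q^2 - 13*q + 40)/(q - 1)
(2) = (d + 5)/(d - 6)
(3) = (-5*g + l)/(7*g + l)
(4) = (p + 1)/(p - 2)
(5) = (s - 3)/s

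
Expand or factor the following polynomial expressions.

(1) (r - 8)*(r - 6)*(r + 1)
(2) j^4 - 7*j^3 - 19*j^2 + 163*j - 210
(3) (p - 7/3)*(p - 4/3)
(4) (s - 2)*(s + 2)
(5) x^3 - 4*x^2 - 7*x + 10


(1) = r^3 - 13*r^2 + 34*r + 48
(2) = (j - 7)*(j - 3)*(j - 2)*(j + 5)
(3) = p^2 - 11*p/3 + 28/9
(4) = s^2 - 4
(5) = (x - 5)*(x - 1)*(x + 2)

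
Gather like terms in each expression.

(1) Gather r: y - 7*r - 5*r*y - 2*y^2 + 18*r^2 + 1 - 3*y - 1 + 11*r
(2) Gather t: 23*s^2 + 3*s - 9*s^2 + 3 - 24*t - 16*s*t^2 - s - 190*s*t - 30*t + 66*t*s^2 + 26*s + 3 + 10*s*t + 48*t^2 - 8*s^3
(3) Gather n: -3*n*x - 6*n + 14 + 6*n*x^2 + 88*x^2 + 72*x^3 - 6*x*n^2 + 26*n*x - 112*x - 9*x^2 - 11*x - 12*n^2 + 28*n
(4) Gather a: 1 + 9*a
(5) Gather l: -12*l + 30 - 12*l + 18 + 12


(1) = 18*r^2 + r*(4 - 5*y) - 2*y^2 - 2*y
(2) = -8*s^3 + 14*s^2 + 28*s + t^2*(48 - 16*s) + t*(66*s^2 - 180*s - 54) + 6
(3) = n^2*(-6*x - 12) + n*(6*x^2 + 23*x + 22) + 72*x^3 + 79*x^2 - 123*x + 14
(4) = 9*a + 1
(5) = 60 - 24*l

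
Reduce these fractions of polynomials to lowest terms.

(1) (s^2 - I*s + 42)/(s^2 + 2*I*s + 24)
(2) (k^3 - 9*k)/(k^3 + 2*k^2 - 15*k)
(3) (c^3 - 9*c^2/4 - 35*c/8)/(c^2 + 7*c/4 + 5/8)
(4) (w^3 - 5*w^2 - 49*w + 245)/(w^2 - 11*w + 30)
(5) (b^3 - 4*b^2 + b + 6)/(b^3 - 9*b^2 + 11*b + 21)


(1) = (s - 7*I)/(s - 4*I)
(2) = (k + 3)/(k + 5)
(3) = (2*c^2 - 7*c)/(2*c + 1)
(4) = (w^2 - 49)/(w - 6)
(5) = (b - 2)/(b - 7)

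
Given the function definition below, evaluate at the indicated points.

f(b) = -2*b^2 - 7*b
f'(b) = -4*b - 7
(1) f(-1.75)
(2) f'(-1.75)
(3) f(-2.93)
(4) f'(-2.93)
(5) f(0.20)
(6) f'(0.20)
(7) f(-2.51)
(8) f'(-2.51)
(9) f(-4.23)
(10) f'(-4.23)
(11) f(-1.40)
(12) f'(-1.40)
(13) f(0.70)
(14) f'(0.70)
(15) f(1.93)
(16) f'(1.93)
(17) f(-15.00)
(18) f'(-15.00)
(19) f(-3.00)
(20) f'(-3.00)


(1) = 6.12
(2) = 0.00
(3) = 3.34
(4) = 4.72
(5) = -1.48
(6) = -7.80
(7) = 4.97
(8) = 3.04
(9) = -6.18
(10) = 9.92
(11) = 5.88
(12) = -1.40
(13) = -5.88
(14) = -9.80
(15) = -20.96
(16) = -14.72
(17) = -345.00
(18) = 53.00
(19) = 3.00
(20) = 5.00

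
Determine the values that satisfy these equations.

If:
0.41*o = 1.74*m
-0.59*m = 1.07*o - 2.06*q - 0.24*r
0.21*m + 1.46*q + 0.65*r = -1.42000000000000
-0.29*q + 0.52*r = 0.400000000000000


Then:
m = -0.40
o = -1.68
q = -1.01
r = 0.21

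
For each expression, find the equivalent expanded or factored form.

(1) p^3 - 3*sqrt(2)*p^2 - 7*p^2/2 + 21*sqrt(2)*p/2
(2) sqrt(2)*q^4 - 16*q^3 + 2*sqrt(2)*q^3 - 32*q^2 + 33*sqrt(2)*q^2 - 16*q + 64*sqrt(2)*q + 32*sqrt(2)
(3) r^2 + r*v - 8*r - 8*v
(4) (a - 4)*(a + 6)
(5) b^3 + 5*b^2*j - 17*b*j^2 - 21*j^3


(1) = p*(p - 7/2)*(p - 3*sqrt(2))
(2) = (q + 1)*(q - 4*sqrt(2))^2*(sqrt(2)*q + sqrt(2))
(3) = (r - 8)*(r + v)
(4) = a^2 + 2*a - 24
(5) = (b - 3*j)*(b + j)*(b + 7*j)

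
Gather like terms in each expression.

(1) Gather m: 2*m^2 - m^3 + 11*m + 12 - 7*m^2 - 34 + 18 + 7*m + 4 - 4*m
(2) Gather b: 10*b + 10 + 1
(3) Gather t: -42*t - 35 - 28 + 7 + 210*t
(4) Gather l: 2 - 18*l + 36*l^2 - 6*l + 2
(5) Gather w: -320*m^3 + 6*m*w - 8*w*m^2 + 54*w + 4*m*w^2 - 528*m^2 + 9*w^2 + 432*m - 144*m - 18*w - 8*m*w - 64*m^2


(1) = -m^3 - 5*m^2 + 14*m
(2) = 10*b + 11
(3) = 168*t - 56
(4) = 36*l^2 - 24*l + 4
(5) = -320*m^3 - 592*m^2 + 288*m + w^2*(4*m + 9) + w*(-8*m^2 - 2*m + 36)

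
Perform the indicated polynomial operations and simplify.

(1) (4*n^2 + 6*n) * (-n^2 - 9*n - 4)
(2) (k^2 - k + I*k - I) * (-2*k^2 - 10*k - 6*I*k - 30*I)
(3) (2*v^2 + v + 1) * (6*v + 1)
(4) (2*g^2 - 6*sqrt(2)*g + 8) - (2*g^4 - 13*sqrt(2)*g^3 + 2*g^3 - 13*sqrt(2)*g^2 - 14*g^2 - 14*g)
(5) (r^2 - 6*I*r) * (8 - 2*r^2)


(1) = -4*n^4 - 42*n^3 - 70*n^2 - 24*n
(2) = -2*k^4 - 8*k^3 - 8*I*k^3 + 16*k^2 - 32*I*k^2 + 24*k + 40*I*k - 30
(3) = 12*v^3 + 8*v^2 + 7*v + 1
(4) = -2*g^4 - 2*g^3 + 13*sqrt(2)*g^3 + 16*g^2 + 13*sqrt(2)*g^2 - 6*sqrt(2)*g + 14*g + 8
(5) = -2*r^4 + 12*I*r^3 + 8*r^2 - 48*I*r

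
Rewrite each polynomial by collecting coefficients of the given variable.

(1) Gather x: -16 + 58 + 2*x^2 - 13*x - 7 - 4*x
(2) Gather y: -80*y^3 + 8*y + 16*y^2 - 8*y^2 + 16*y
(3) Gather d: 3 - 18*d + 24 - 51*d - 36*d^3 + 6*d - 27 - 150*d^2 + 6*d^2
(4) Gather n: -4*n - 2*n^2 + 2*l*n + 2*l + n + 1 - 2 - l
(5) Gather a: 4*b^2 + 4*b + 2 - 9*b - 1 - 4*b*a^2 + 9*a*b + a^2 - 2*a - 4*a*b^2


(1) = 2*x^2 - 17*x + 35
(2) = -80*y^3 + 8*y^2 + 24*y
(3) = -36*d^3 - 144*d^2 - 63*d
(4) = l - 2*n^2 + n*(2*l - 3) - 1
(5) = a^2*(1 - 4*b) + a*(-4*b^2 + 9*b - 2) + 4*b^2 - 5*b + 1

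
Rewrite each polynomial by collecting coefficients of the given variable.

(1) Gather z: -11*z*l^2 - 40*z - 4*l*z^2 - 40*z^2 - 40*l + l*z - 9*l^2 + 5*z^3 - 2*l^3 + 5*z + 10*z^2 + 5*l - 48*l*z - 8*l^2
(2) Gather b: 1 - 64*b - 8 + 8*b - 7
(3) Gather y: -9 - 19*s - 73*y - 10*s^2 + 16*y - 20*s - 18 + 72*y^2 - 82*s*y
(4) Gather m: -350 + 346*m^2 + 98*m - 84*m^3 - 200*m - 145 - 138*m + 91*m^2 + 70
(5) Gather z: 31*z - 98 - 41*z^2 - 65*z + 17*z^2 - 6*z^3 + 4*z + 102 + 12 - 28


(1) = -2*l^3 - 17*l^2 - 35*l + 5*z^3 + z^2*(-4*l - 30) + z*(-11*l^2 - 47*l - 35)
(2) = -56*b - 14
(3) = -10*s^2 - 39*s + 72*y^2 + y*(-82*s - 57) - 27
(4) = -84*m^3 + 437*m^2 - 240*m - 425
(5) = -6*z^3 - 24*z^2 - 30*z - 12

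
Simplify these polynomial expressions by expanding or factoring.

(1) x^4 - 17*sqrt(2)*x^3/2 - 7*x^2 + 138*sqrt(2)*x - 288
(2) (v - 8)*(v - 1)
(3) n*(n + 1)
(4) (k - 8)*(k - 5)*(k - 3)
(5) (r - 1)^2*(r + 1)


(1) = (x - 8*sqrt(2))*(x - 2*sqrt(2))*(x - 3*sqrt(2)/2)*(x + 3*sqrt(2))
(2) = v^2 - 9*v + 8
(3) = n^2 + n
(4) = k^3 - 16*k^2 + 79*k - 120
(5) = r^3 - r^2 - r + 1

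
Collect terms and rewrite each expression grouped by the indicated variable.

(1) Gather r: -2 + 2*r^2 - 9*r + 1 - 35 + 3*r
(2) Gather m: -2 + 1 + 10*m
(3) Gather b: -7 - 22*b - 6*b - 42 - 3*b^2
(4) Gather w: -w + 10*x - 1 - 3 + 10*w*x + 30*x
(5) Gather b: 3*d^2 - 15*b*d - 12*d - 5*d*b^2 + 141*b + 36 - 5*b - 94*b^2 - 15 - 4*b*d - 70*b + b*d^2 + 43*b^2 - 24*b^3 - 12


(1) = 2*r^2 - 6*r - 36
(2) = 10*m - 1
(3) = -3*b^2 - 28*b - 49
(4) = w*(10*x - 1) + 40*x - 4
(5) = -24*b^3 + b^2*(-5*d - 51) + b*(d^2 - 19*d + 66) + 3*d^2 - 12*d + 9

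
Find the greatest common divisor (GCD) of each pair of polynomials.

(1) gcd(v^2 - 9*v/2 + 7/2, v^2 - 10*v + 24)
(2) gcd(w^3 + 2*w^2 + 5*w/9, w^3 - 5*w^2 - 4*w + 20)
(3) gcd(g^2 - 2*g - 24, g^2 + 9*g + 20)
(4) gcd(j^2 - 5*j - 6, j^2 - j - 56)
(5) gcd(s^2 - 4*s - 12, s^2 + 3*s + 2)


(1) = gcd((v - 7/2)*(v - 1), (v - 6)*(v - 4)) = 1
(2) = gcd(w*(w + 1/3)*(w + 5/3), (w - 5)*(w - 2)*(w + 2)) = 1
(3) = g + 4
(4) = gcd((j - 6)*(j + 1), (j - 8)*(j + 7)) = 1
(5) = gcd((s - 6)*(s + 2), (s + 1)*(s + 2)) = s + 2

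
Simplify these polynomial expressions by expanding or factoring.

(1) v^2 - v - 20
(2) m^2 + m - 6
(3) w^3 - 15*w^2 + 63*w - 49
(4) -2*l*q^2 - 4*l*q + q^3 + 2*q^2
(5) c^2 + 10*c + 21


(1) = (v - 5)*(v + 4)
(2) = (m - 2)*(m + 3)
(3) = (w - 7)^2*(w - 1)
(4) = q*(-2*l + q)*(q + 2)
(5) = (c + 3)*(c + 7)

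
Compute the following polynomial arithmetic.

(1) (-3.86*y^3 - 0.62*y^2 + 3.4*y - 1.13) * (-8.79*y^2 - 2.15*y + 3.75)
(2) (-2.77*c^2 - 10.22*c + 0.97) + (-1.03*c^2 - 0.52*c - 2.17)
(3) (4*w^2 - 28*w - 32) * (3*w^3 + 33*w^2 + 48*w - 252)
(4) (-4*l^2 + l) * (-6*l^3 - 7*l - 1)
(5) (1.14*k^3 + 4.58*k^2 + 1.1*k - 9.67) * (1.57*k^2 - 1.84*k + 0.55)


(1) = 33.9294*y^5 + 13.7488*y^4 - 43.028*y^3 + 0.2977*y^2 + 15.1795*y - 4.2375
(2) = -3.8*c^2 - 10.74*c - 1.2
(3) = 12*w^5 + 48*w^4 - 828*w^3 - 3408*w^2 + 5520*w + 8064
(4) = 24*l^5 - 6*l^4 + 28*l^3 - 3*l^2 - l
(5) = 1.7898*k^5 + 5.093*k^4 - 6.0732*k^3 - 14.6869*k^2 + 18.3978*k - 5.3185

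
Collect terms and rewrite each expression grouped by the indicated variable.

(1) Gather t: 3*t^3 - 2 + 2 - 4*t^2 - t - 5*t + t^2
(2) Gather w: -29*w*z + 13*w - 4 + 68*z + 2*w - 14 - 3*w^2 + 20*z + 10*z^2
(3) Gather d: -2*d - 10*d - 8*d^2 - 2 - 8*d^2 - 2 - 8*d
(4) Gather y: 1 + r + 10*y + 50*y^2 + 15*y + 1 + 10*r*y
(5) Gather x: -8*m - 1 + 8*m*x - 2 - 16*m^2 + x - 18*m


(1) = 3*t^3 - 3*t^2 - 6*t
(2) = -3*w^2 + w*(15 - 29*z) + 10*z^2 + 88*z - 18
(3) = -16*d^2 - 20*d - 4
(4) = r + 50*y^2 + y*(10*r + 25) + 2
(5) = -16*m^2 - 26*m + x*(8*m + 1) - 3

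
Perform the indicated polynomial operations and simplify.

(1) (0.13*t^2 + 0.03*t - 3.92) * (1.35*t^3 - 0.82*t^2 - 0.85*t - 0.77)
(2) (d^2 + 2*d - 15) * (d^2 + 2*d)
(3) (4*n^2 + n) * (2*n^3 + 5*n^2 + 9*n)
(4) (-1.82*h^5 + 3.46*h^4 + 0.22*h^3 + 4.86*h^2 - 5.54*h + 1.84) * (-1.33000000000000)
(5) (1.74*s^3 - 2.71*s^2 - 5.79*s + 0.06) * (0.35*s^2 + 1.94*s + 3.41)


(1) = 0.1755*t^5 - 0.0661*t^4 - 5.4271*t^3 + 3.0888*t^2 + 3.3089*t + 3.0184
(2) = d^4 + 4*d^3 - 11*d^2 - 30*d
(3) = 8*n^5 + 22*n^4 + 41*n^3 + 9*n^2
(4) = 2.4206*h^5 - 4.6018*h^4 - 0.2926*h^3 - 6.4638*h^2 + 7.3682*h - 2.4472
(5) = 0.609*s^5 + 2.4271*s^4 - 1.3505*s^3 - 20.4527*s^2 - 19.6275*s + 0.2046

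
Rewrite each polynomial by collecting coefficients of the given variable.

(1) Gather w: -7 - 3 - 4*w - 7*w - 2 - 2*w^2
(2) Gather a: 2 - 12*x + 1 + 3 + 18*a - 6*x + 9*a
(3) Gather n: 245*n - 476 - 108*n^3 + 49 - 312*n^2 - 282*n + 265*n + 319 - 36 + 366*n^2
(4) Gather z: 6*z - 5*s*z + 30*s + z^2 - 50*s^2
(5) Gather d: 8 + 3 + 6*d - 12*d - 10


(1) = -2*w^2 - 11*w - 12
(2) = 27*a - 18*x + 6
(3) = -108*n^3 + 54*n^2 + 228*n - 144
(4) = -50*s^2 + 30*s + z^2 + z*(6 - 5*s)
(5) = 1 - 6*d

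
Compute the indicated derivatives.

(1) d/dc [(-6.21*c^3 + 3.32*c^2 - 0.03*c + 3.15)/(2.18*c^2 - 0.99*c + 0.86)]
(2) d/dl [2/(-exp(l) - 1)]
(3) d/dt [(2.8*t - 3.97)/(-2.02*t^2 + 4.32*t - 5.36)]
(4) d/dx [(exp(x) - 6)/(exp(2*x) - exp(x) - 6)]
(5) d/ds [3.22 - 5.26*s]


(1) = (-13.5378*c^4 + 12.2958*c^3 - 19.2432*c^2 - 8.0236*c + 3.0927)/(4.7524*c^4 - 4.3164*c^3 + 4.7297*c^2 - 1.7028*c + 0.7396)
(2) = 1/(2*cosh(l/2)^2)
(3) = (5.656*t^2 - 16.0388*t + 2.1424)/(4.0804*t^4 - 17.4528*t^3 + 40.3168*t^2 - 46.3104*t + 28.7296)
(4) = (-(exp(x) - 6)*(2*exp(x) - 1) + exp(2*x) - exp(x) - 6)*exp(x)/(-exp(2*x) + exp(x) + 6)^2
(5) = -5.26000000000000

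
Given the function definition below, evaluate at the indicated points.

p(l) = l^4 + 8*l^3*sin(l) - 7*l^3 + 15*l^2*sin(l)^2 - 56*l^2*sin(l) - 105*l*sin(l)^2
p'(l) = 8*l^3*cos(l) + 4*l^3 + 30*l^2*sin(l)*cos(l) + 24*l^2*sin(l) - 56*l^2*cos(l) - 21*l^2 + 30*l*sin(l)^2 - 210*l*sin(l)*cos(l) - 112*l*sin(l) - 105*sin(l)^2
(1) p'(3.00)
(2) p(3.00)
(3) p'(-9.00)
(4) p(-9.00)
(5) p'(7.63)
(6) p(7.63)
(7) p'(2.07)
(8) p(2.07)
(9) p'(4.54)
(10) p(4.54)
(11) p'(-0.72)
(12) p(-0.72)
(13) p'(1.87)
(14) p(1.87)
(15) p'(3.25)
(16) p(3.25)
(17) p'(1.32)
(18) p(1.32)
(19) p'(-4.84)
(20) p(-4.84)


(1) = 237.18
(2) = -152.23
(3) = 5171.47
(4) = 16303.70
(5) = 1297.50
(6) = 634.47
(7) = 8.75
(8) = -310.10
(9) = -1.70
(10) = 6.83
(11) = -235.53
(12) = 60.24
(13) = -88.50
(14) = -302.08
(15) = 203.06
(16) = -96.59
(17) = -265.19
(18) = -195.30
(19) = -161.66
(20) = -12.75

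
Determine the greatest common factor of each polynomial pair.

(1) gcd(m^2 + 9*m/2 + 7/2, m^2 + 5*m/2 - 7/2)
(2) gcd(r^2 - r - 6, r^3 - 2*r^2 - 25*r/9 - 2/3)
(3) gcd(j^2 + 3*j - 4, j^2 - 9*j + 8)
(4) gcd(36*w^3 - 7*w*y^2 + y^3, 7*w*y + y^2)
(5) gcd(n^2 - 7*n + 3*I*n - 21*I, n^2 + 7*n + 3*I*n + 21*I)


(1) = m + 7/2
(2) = gcd((r - 3)*(r + 2), (r - 3)*(r + 1/3)*(r + 2/3)) = r - 3
(3) = j - 1
(4) = gcd((-6*w + y)*(-3*w + y)*(2*w + y), y*(7*w + y)) = 1
(5) = gcd((n - 7)*(n + 3*I), (n + 7)*(n + 3*I)) = n + 3*I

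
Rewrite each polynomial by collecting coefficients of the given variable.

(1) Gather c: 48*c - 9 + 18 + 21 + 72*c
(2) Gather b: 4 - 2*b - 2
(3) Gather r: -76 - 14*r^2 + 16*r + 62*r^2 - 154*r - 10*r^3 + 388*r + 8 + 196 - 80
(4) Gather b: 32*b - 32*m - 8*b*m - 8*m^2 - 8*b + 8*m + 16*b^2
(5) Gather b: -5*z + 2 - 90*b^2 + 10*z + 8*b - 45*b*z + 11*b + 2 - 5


(1) = 120*c + 30
(2) = 2 - 2*b
(3) = -10*r^3 + 48*r^2 + 250*r + 48
(4) = 16*b^2 + b*(24 - 8*m) - 8*m^2 - 24*m
(5) = -90*b^2 + b*(19 - 45*z) + 5*z - 1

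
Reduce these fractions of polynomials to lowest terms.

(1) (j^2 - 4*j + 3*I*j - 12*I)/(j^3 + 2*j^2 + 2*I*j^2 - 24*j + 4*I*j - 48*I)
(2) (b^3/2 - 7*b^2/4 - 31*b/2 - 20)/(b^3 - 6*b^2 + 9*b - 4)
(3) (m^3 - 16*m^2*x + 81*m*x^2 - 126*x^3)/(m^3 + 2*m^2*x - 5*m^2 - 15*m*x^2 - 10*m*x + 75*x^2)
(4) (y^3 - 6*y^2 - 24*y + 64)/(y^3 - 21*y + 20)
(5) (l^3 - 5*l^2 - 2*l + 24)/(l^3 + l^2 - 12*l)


(1) = (j + 3*I)/(j^2 + j*(6 + 2*I) + 12*I)
(2) = (2*b^3 - 7*b^2 - 62*b - 80)/(4*b^3 - 24*b^2 + 36*b - 16)
(3) = (m^2 - 13*m*x + 42*x^2)/(m^2 + 5*m*x - 5*m - 25*x)
(4) = (y^3 - 6*y^2 - 24*y + 64)/(y^3 - 21*y + 20)
(5) = (l^2 - 2*l - 8)/(l^2 + 4*l)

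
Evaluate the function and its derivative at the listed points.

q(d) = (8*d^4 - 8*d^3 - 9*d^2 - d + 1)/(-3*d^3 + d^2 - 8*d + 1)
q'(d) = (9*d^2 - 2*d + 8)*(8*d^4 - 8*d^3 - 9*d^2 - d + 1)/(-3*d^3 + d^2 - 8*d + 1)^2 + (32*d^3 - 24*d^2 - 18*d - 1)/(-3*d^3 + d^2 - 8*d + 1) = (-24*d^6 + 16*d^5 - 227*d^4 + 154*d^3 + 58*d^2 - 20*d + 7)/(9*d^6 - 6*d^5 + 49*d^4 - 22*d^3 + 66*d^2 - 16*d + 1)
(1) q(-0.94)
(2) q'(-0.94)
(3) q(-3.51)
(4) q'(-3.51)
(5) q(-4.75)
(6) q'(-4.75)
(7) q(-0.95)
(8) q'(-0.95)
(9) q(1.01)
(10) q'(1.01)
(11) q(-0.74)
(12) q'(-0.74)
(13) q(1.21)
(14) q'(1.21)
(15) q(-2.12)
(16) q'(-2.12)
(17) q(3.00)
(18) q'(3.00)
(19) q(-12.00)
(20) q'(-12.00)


(1) = 0.58
(2) = -1.81
(3) = 8.50
(4) = -3.20
(5) = 12.35
(6) = -3.03
(7) = 0.60
(8) = -1.84
(9) = 1.00
(10) = -0.48
(11) = 0.28
(12) = -1.12
(13) = 0.83
(14) = -1.15
(15) = 3.93
(16) = -3.30
(17) = -3.67
(18) = -3.03
(19) = 32.89
(20) = -2.74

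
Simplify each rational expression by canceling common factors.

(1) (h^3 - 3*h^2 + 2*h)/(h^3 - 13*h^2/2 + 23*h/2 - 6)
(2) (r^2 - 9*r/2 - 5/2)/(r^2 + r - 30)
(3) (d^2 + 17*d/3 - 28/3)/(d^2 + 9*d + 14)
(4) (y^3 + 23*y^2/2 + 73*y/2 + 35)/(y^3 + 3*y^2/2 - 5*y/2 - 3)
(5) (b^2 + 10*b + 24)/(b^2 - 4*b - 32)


(1) = (2*h^2 - 4*h)/(2*h^2 - 11*h + 12)
(2) = (2*r + 1)/(2*r + 12)
(3) = (3*d - 4)/(3*d + 6)
(4) = (2*y^2 + 19*y + 35)/(2*y^2 - y - 3)
(5) = (b + 6)/(b - 8)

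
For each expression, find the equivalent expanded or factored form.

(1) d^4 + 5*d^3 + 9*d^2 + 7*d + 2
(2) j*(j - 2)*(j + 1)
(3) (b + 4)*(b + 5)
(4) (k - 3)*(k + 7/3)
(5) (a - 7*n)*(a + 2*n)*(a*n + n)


(1) = (d + 1)^3*(d + 2)
(2) = j^3 - j^2 - 2*j
(3) = b^2 + 9*b + 20
(4) = k^2 - 2*k/3 - 7
(5) = a^3*n - 5*a^2*n^2 + a^2*n - 14*a*n^3 - 5*a*n^2 - 14*n^3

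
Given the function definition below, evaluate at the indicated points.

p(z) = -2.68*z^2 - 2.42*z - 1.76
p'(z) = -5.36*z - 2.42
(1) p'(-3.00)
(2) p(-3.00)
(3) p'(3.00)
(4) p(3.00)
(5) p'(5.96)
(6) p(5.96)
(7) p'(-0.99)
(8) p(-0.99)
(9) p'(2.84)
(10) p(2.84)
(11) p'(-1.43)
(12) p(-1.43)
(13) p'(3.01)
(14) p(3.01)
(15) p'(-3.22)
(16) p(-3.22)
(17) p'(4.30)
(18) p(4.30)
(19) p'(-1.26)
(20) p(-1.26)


(1) = 13.66
(2) = -18.62
(3) = -18.50
(4) = -33.14
(5) = -34.37
(6) = -111.38
(7) = 2.89
(8) = -1.99
(9) = -17.64
(10) = -30.25
(11) = 5.24
(12) = -3.78
(13) = -18.55
(14) = -33.33
(15) = 14.84
(16) = -21.75
(17) = -25.47
(18) = -61.72
(19) = 4.33
(20) = -2.97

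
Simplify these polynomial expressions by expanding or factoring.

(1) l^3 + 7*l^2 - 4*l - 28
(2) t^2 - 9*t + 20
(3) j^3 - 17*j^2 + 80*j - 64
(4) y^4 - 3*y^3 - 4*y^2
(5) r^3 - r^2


(1) = (l - 2)*(l + 2)*(l + 7)
(2) = (t - 5)*(t - 4)
(3) = (j - 8)^2*(j - 1)
(4) = y^2*(y - 4)*(y + 1)
(5) = r^2*(r - 1)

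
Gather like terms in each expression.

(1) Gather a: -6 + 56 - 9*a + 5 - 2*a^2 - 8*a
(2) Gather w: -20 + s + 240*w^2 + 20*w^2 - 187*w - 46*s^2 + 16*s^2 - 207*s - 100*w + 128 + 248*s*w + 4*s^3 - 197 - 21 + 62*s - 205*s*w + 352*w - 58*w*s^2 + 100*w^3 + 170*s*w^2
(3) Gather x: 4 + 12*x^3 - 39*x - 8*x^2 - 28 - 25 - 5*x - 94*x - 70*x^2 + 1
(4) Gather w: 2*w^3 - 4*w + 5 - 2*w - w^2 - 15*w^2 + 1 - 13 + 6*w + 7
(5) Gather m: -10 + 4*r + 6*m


(1) = -2*a^2 - 17*a + 55
(2) = 4*s^3 - 30*s^2 - 144*s + 100*w^3 + w^2*(170*s + 260) + w*(-58*s^2 + 43*s + 65) - 110
(3) = 12*x^3 - 78*x^2 - 138*x - 48
(4) = 2*w^3 - 16*w^2
(5) = 6*m + 4*r - 10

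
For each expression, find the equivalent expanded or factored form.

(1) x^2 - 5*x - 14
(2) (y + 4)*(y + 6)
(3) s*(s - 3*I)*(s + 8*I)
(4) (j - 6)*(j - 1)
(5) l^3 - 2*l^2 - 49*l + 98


(1) = (x - 7)*(x + 2)
(2) = y^2 + 10*y + 24
(3) = s^3 + 5*I*s^2 + 24*s
(4) = j^2 - 7*j + 6
(5) = (l - 7)*(l - 2)*(l + 7)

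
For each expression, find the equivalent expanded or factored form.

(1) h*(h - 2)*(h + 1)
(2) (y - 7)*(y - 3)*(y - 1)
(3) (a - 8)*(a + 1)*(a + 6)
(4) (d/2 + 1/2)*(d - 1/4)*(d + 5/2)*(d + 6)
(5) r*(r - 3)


(1) = h^3 - h^2 - 2*h
(2) = y^3 - 11*y^2 + 31*y - 21
(3) = a^3 - a^2 - 50*a - 48
(4) = d^4/2 + 37*d^3/8 + 169*d^2/16 + 73*d/16 - 15/8
(5) = r^2 - 3*r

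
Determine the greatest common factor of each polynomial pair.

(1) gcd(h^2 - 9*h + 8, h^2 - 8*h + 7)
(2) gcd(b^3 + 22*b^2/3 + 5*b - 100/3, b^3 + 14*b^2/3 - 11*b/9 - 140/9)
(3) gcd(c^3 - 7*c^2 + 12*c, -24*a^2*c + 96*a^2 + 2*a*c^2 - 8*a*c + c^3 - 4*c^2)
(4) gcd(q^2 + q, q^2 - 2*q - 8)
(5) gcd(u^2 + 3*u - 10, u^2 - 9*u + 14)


(1) = h - 1
(2) = b^2 + 7*b/3 - 20/3
(3) = gcd(c*(c - 4)*(c - 3), (-4*a + c)*(6*a + c)*(c - 4)) = c - 4
(4) = gcd(q*(q + 1), (q - 4)*(q + 2)) = 1
(5) = gcd((u - 2)*(u + 5), (u - 7)*(u - 2)) = u - 2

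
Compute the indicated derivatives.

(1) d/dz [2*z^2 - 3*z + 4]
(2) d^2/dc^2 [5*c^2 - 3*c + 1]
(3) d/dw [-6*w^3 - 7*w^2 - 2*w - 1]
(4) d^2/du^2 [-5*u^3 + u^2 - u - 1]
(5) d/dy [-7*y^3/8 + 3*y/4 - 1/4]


(1) = 4*z - 3
(2) = 10
(3) = -18*w^2 - 14*w - 2
(4) = 2 - 30*u
(5) = 3/4 - 21*y^2/8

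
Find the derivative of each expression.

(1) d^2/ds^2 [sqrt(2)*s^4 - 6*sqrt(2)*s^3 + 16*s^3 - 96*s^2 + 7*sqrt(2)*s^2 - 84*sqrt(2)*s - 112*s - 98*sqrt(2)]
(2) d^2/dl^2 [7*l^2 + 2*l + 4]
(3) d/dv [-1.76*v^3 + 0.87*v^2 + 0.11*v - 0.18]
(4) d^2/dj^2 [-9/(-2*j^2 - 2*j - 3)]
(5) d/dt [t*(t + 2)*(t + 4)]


(1) = 12*sqrt(2)*s^2 - 36*sqrt(2)*s + 96*s - 192 + 14*sqrt(2)
(2) = 14
(3) = -5.28*v^2 + 1.74*v + 0.11
(4) = 36*(-2*j^2 - 2*j + 2*(2*j + 1)^2 - 3)/(2*j^2 + 2*j + 3)^3
(5) = 3*t^2 + 12*t + 8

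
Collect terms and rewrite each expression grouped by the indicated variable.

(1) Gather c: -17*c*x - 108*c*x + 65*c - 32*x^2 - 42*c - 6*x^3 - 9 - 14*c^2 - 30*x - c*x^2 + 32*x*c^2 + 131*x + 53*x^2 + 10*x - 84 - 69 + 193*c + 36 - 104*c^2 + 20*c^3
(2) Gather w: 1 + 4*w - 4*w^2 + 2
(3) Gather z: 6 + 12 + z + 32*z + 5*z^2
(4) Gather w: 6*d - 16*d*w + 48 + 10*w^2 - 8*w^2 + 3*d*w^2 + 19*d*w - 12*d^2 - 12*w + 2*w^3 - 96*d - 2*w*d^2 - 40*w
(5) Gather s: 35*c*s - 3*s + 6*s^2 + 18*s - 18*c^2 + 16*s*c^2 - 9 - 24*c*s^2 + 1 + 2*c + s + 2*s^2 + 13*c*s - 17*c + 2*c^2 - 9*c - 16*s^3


(1) = 20*c^3 + c^2*(32*x - 118) + c*(-x^2 - 125*x + 216) - 6*x^3 + 21*x^2 + 111*x - 126
(2) = -4*w^2 + 4*w + 3
(3) = 5*z^2 + 33*z + 18
(4) = -12*d^2 - 90*d + 2*w^3 + w^2*(3*d + 2) + w*(-2*d^2 + 3*d - 52) + 48
(5) = -16*c^2 - 24*c - 16*s^3 + s^2*(8 - 24*c) + s*(16*c^2 + 48*c + 16) - 8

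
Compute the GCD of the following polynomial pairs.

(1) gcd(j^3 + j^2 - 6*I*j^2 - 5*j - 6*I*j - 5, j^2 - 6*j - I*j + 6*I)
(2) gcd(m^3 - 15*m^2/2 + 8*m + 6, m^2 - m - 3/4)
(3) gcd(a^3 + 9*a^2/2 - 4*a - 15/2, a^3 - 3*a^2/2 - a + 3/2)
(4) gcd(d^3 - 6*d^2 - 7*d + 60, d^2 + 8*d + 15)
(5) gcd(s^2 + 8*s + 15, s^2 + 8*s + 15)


(1) = gcd((j + 1)*(j - 5*I)*(j - I), (j - 6)*(j - I)) = j - I
(2) = gcd((m - 6)*(m - 2)*(m + 1/2), (m - 3/2)*(m + 1/2)) = m + 1/2
(3) = gcd((a - 3/2)*(a + 1)*(a + 5), (a - 3/2)*(a - 1)*(a + 1)) = a^2 - a/2 - 3/2
(4) = gcd((d - 5)*(d - 4)*(d + 3), (d + 3)*(d + 5)) = d + 3
(5) = gcd((s + 3)*(s + 5), (s + 3)*(s + 5)) = s^2 + 8*s + 15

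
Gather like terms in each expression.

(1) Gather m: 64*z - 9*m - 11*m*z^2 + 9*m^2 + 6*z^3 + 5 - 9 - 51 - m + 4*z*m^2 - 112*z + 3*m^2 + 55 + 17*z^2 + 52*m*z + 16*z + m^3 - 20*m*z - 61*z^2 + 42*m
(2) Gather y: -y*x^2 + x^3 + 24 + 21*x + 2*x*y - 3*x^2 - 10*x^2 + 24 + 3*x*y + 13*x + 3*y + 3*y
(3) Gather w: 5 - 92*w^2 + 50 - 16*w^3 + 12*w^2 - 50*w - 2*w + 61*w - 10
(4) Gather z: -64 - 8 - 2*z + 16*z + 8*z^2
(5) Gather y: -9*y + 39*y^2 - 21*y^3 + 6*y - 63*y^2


(1) = m^3 + m^2*(4*z + 12) + m*(-11*z^2 + 32*z + 32) + 6*z^3 - 44*z^2 - 32*z
(2) = x^3 - 13*x^2 + 34*x + y*(-x^2 + 5*x + 6) + 48
(3) = -16*w^3 - 80*w^2 + 9*w + 45
(4) = 8*z^2 + 14*z - 72
(5) = -21*y^3 - 24*y^2 - 3*y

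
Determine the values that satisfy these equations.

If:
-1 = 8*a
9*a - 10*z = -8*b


Then:
a = -1/8
b = 5*z/4 + 9/64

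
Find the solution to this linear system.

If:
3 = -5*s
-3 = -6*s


Then:
No Solution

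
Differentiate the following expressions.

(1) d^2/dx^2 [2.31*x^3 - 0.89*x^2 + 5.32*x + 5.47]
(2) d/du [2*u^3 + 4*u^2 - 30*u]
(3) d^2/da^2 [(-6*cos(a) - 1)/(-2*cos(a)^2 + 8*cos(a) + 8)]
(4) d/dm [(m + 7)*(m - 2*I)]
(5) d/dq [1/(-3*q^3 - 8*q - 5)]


(1) = 13.86*x - 1.78
(2) = 6*u^2 + 8*u - 30
(3) = (27*sin(a)^4*cos(a) + 14*sin(a)^4 + 7*sin(a)^2 + 47*cos(a)/2 + 21*cos(3*a) - 3*cos(5*a)/2 + 55)/(sin(a)^2 + 4*cos(a) + 3)^3
(4) = 2*m + 7 - 2*I
(5) = (9*q^2 + 8)/(3*q^3 + 8*q + 5)^2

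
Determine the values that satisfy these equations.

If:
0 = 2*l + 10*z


Then:
l = -5*z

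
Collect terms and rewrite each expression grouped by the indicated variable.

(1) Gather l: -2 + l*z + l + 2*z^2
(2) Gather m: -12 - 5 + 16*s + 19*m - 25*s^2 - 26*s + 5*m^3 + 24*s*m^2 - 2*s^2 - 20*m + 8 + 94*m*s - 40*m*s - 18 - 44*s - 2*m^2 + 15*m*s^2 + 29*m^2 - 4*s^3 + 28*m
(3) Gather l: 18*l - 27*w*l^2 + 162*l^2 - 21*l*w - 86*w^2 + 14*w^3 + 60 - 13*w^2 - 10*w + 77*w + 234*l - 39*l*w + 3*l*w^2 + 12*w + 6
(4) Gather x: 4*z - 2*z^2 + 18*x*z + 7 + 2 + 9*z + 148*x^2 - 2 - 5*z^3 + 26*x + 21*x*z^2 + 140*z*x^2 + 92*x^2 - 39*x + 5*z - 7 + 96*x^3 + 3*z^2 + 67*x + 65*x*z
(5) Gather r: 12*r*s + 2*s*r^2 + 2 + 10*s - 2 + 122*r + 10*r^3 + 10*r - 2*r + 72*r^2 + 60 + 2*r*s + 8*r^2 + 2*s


(1) = l*(z + 1) + 2*z^2 - 2
(2) = 5*m^3 + m^2*(24*s + 27) + m*(15*s^2 + 54*s + 27) - 4*s^3 - 27*s^2 - 54*s - 27
(3) = l^2*(162 - 27*w) + l*(3*w^2 - 60*w + 252) + 14*w^3 - 99*w^2 + 79*w + 66
(4) = 96*x^3 + x^2*(140*z + 240) + x*(21*z^2 + 83*z + 54) - 5*z^3 + z^2 + 18*z
(5) = 10*r^3 + r^2*(2*s + 80) + r*(14*s + 130) + 12*s + 60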